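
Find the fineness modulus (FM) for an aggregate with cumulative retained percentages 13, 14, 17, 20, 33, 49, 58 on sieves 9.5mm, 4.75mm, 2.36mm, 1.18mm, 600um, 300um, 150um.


FM = sum(cumulative % retained) / 100
= 204 / 100
= 2.04

2.04


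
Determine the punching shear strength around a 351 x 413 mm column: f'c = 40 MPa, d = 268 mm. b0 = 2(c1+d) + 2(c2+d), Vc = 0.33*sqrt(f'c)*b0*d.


b0 = 2*(351 + 268) + 2*(413 + 268) = 2600 mm
Vc = 0.33 * sqrt(40) * 2600 * 268 / 1000
= 1454.29 kN

1454.29


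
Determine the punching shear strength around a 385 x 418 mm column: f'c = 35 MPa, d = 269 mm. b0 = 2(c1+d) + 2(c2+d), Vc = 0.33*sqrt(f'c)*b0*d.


b0 = 2*(385 + 269) + 2*(418 + 269) = 2682 mm
Vc = 0.33 * sqrt(35) * 2682 * 269 / 1000
= 1408.51 kN

1408.51


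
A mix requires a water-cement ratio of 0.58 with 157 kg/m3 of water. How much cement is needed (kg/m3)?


Cement = water / (w/c)
= 157 / 0.58
= 270.7 kg/m3

270.7


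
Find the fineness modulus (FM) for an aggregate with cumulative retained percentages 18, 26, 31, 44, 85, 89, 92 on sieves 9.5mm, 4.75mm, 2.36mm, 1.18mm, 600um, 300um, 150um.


FM = sum(cumulative % retained) / 100
= 385 / 100
= 3.85

3.85


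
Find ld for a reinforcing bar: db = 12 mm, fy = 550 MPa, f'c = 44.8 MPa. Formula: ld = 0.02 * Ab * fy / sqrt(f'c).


Ab = pi * 12^2 / 4 = 113.097 mm2
ld = 0.02 * 113.097 * 550 / sqrt(44.8)
= 185.9 mm

185.9


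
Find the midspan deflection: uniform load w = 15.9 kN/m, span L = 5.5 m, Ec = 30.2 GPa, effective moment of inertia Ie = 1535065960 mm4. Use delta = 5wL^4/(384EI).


Convert: L = 5.5 m = 5500 mm, Ec = 30.2 GPa = 30200 MPa
delta = 5 * 15.9 * 5500^4 / (384 * 30200 * 1535065960)
= 4.09 mm

4.09


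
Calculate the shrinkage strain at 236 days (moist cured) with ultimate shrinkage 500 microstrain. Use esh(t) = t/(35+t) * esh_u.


esh(236) = 236 / (35 + 236) * 500
= 236 / 271 * 500
= 435.4 microstrain

435.4


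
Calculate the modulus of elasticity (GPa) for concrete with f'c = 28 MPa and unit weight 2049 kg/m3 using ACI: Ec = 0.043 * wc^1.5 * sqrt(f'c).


Ec = 0.043 * 2049^1.5 * sqrt(28) / 1000
= 21.1 GPa

21.1


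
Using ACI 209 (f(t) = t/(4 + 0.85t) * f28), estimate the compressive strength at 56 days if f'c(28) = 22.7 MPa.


f(56) = 56 / (4 + 0.85 * 56) * 22.7
= 56 / 51.6 * 22.7
= 24.64 MPa

24.64


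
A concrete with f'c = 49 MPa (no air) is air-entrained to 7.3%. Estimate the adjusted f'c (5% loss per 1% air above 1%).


Strength loss = (7.3 - 1) * 5 = 31.5%
f'c = 49 * (1 - 31.5/100)
= 33.57 MPa

33.57


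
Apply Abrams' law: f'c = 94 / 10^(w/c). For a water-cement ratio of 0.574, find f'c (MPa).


f'c = 94 / 10^0.574
= 94 / 3.75
= 25.07 MPa

25.07


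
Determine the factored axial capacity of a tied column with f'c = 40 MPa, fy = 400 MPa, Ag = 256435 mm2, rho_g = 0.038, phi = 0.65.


Ast = rho * Ag = 0.038 * 256435 = 9744.53 mm2
phi*Pn = 0.65 * 0.80 * (0.85 * 40 * (256435 - 9744.53) + 400 * 9744.53) / 1000
= 6388.35 kN

6388.35


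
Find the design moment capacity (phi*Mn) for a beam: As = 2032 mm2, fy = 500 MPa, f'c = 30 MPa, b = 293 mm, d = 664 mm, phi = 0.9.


a = As * fy / (0.85 * f'c * b)
= 2032 * 500 / (0.85 * 30 * 293)
= 135.9834 mm
Mn = As * fy * (d - a/2) / 10^6
= 605.5444 kN-m
phi*Mn = 0.9 * 605.5444 = 544.99 kN-m

544.99


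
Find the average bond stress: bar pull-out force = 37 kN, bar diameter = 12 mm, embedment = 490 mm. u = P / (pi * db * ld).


u = P / (pi * db * ld)
= 37 * 1000 / (pi * 12 * 490)
= 2.003 MPa

2.003


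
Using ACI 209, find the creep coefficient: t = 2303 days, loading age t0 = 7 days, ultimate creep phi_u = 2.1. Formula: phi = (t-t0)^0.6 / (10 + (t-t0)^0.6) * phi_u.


dt = 2303 - 7 = 2296
phi = 2296^0.6 / (10 + 2296^0.6) * 2.1
= 1.916

1.916


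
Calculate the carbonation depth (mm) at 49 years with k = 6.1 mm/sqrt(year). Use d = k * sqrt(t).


depth = k * sqrt(t)
= 6.1 * sqrt(49)
= 42.7 mm

42.7


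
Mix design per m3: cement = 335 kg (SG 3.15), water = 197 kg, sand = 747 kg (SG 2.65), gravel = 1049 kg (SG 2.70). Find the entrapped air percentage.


Vol cement = 335 / (3.15 * 1000) = 0.106349 m3
Vol water = 197 / 1000 = 0.197 m3
Vol sand = 747 / (2.65 * 1000) = 0.281887 m3
Vol gravel = 1049 / (2.70 * 1000) = 0.388519 m3
Total solid + water volume = 0.973755 m3
Air = (1 - 0.973755) * 100 = 2.62%

2.62


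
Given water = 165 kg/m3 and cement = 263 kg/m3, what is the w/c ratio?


w/c = water / cement
w/c = 165 / 263 = 0.627

0.627


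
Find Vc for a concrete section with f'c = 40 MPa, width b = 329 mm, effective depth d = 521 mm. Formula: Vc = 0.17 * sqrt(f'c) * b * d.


Vc = 0.17 * sqrt(40) * 329 * 521 / 1000
= 184.29 kN

184.29


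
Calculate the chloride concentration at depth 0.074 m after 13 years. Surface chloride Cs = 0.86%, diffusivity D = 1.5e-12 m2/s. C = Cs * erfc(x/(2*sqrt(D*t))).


t_seconds = 13 * 365.25 * 24 * 3600 = 410248800.0 s
arg = 0.074 / (2 * sqrt(1.5e-12 * 410248800.0))
= 1.4915
erfc(1.4915) = 0.0349
C = 0.86 * 0.0349 = 0.03%

0.03


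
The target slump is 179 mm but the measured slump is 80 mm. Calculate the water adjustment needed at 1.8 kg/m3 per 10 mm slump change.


Difference = 179 - 80 = 99 mm
Water adjustment = 99 * 1.8 / 10 = 17.8 kg/m3

17.8


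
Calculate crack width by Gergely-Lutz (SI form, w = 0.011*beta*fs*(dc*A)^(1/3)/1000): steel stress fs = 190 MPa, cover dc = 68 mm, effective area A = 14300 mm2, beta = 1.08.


w = 0.011 * beta * fs * (dc * A)^(1/3) / 1000
= 0.011 * 1.08 * 190 * (68 * 14300)^(1/3) / 1000
= 0.224 mm

0.224


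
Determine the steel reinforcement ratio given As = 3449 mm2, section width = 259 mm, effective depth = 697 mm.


rho = As / (b * d)
= 3449 / (259 * 697)
= 0.0191

0.0191


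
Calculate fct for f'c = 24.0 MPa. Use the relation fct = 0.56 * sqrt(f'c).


fct = 0.56 * sqrt(24.0)
= 0.56 * 4.899
= 2.743 MPa

2.743


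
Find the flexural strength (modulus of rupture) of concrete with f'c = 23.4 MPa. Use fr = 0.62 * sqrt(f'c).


fr = 0.62 * sqrt(23.4)
= 2.999 MPa

2.999


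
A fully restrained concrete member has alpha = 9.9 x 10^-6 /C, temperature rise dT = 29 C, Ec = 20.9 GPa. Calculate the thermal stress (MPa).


sigma = alpha * dT * Ec
= 9.9e-6 * 29 * 20.9 * 1000
= 6.0 MPa

6.0


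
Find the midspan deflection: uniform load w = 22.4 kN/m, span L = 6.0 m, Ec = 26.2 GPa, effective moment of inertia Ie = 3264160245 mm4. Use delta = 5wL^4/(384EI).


Convert: L = 6.0 m = 6000 mm, Ec = 26.2 GPa = 26200 MPa
delta = 5 * 22.4 * 6000^4 / (384 * 26200 * 3264160245)
= 4.42 mm

4.42


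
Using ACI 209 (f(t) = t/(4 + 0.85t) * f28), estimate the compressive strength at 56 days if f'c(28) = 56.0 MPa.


f(56) = 56 / (4 + 0.85 * 56) * 56.0
= 56 / 51.6 * 56.0
= 60.78 MPa

60.78


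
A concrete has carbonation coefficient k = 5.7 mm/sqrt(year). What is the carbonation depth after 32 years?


depth = k * sqrt(t)
= 5.7 * sqrt(32)
= 32.24 mm

32.24


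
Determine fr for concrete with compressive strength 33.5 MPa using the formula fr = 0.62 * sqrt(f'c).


fr = 0.62 * sqrt(33.5)
= 3.589 MPa

3.589


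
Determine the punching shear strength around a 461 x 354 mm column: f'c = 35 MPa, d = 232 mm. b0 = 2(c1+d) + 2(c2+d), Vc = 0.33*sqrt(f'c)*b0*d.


b0 = 2*(461 + 232) + 2*(354 + 232) = 2558 mm
Vc = 0.33 * sqrt(35) * 2558 * 232 / 1000
= 1158.61 kN

1158.61


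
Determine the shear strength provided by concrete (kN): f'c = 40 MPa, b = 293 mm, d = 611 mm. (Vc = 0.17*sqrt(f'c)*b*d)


Vc = 0.17 * sqrt(40) * 293 * 611 / 1000
= 192.48 kN

192.48


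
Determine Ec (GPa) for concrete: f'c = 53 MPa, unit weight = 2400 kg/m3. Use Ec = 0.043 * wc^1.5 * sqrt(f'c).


Ec = 0.043 * 2400^1.5 * sqrt(53) / 1000
= 36.81 GPa

36.81


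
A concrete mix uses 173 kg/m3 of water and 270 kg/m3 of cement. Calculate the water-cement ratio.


w/c = water / cement
w/c = 173 / 270 = 0.641

0.641


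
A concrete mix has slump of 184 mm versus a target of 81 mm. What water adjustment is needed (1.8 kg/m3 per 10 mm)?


Difference = 81 - 184 = -103 mm
Water adjustment = -103 * 1.8 / 10 = -18.5 kg/m3

-18.5


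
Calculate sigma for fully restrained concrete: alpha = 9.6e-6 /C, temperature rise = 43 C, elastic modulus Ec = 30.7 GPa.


sigma = alpha * dT * Ec
= 9.6e-6 * 43 * 30.7 * 1000
= 12.673 MPa

12.673


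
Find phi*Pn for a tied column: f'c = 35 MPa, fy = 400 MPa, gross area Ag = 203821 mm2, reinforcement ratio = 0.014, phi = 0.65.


Ast = rho * Ag = 0.014 * 203821 = 2853.494 mm2
phi*Pn = 0.65 * 0.80 * (0.85 * 35 * (203821 - 2853.494) + 400 * 2853.494) / 1000
= 3702.49 kN

3702.49


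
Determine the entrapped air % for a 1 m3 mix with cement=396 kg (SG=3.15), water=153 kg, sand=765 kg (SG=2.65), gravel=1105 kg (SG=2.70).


Vol cement = 396 / (3.15 * 1000) = 0.125714 m3
Vol water = 153 / 1000 = 0.153 m3
Vol sand = 765 / (2.65 * 1000) = 0.288679 m3
Vol gravel = 1105 / (2.70 * 1000) = 0.409259 m3
Total solid + water volume = 0.976653 m3
Air = (1 - 0.976653) * 100 = 2.33%

2.33


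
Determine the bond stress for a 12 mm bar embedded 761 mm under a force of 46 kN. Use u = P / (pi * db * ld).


u = P / (pi * db * ld)
= 46 * 1000 / (pi * 12 * 761)
= 1.603 MPa

1.603


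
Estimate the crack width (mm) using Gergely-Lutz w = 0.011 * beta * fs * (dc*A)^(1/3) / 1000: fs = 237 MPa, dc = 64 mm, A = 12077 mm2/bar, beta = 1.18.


w = 0.011 * beta * fs * (dc * A)^(1/3) / 1000
= 0.011 * 1.18 * 237 * (64 * 12077)^(1/3) / 1000
= 0.282 mm

0.282


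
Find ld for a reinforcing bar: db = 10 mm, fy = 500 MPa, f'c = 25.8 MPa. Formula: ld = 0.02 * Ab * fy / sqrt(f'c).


Ab = pi * 10^2 / 4 = 78.54 mm2
ld = 0.02 * 78.54 * 500 / sqrt(25.8)
= 154.6 mm

154.6


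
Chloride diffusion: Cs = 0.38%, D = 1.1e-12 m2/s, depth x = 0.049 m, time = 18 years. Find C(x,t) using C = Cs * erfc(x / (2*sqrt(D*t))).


t_seconds = 18 * 365.25 * 24 * 3600 = 568036800.0 s
arg = 0.049 / (2 * sqrt(1.1e-12 * 568036800.0))
= 0.9801
erfc(0.9801) = 0.1657
C = 0.38 * 0.1657 = 0.063%

0.063


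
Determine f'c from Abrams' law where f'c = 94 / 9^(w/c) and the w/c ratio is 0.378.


f'c = 94 / 9^0.378
= 94 / 2.295
= 40.97 MPa

40.97


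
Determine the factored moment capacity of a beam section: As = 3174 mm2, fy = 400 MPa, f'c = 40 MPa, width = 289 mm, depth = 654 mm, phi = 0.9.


a = As * fy / (0.85 * f'c * b)
= 3174 * 400 / (0.85 * 40 * 289)
= 129.2082 mm
Mn = As * fy * (d - a/2) / 10^6
= 748.297 kN-m
phi*Mn = 0.9 * 748.297 = 673.47 kN-m

673.47


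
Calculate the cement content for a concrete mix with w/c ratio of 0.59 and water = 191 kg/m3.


Cement = water / (w/c)
= 191 / 0.59
= 323.7 kg/m3

323.7


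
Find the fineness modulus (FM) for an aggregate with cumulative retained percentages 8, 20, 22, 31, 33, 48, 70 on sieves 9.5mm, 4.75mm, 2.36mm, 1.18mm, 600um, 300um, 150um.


FM = sum(cumulative % retained) / 100
= 232 / 100
= 2.32

2.32


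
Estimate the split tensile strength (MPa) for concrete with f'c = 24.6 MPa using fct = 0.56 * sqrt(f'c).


fct = 0.56 * sqrt(24.6)
= 0.56 * 4.96
= 2.778 MPa

2.778


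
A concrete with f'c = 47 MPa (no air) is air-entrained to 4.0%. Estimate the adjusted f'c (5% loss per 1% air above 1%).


Strength loss = (4.0 - 1) * 5 = 15.0%
f'c = 47 * (1 - 15.0/100)
= 39.95 MPa

39.95


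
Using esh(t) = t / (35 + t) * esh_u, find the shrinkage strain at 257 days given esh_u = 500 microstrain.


esh(257) = 257 / (35 + 257) * 500
= 257 / 292 * 500
= 440.1 microstrain

440.1


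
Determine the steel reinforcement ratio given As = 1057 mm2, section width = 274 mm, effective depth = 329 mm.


rho = As / (b * d)
= 1057 / (274 * 329)
= 0.0117

0.0117


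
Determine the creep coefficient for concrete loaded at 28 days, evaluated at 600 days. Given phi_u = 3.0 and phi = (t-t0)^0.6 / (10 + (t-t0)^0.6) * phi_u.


dt = 600 - 28 = 572
phi = 572^0.6 / (10 + 572^0.6) * 3.0
= 2.456

2.456


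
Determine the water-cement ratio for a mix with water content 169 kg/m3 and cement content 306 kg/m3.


w/c = water / cement
w/c = 169 / 306 = 0.552

0.552


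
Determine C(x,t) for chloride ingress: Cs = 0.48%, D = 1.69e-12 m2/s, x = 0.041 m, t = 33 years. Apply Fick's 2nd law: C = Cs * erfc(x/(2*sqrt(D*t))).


t_seconds = 33 * 365.25 * 24 * 3600 = 1041400800.0 s
arg = 0.041 / (2 * sqrt(1.69e-12 * 1041400800.0))
= 0.4887
erfc(0.4887) = 0.4895
C = 0.48 * 0.4895 = 0.235%

0.235


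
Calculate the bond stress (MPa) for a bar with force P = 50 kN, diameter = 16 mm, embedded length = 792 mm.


u = P / (pi * db * ld)
= 50 * 1000 / (pi * 16 * 792)
= 1.256 MPa

1.256


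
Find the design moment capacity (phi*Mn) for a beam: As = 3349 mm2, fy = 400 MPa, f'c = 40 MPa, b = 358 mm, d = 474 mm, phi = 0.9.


a = As * fy / (0.85 * f'c * b)
= 3349 * 400 / (0.85 * 40 * 358)
= 110.0559 mm
Mn = As * fy * (d - a/2) / 10^6
= 561.255 kN-m
phi*Mn = 0.9 * 561.255 = 505.13 kN-m

505.13


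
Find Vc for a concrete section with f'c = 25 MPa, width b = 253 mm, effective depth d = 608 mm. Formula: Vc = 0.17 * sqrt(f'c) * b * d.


Vc = 0.17 * sqrt(25) * 253 * 608 / 1000
= 130.75 kN

130.75


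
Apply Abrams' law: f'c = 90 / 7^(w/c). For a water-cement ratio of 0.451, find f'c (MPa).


f'c = 90 / 7^0.451
= 90 / 2.405
= 37.42 MPa

37.42


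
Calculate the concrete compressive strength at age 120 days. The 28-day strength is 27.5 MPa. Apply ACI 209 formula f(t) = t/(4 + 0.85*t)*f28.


f(120) = 120 / (4 + 0.85 * 120) * 27.5
= 120 / 106.0 * 27.5
= 31.13 MPa

31.13


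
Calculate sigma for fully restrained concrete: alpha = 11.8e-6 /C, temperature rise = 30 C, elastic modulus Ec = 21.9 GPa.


sigma = alpha * dT * Ec
= 11.8e-6 * 30 * 21.9 * 1000
= 7.753 MPa

7.753


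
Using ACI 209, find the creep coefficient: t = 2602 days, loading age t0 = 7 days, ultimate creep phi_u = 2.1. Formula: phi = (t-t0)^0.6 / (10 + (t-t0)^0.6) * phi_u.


dt = 2602 - 7 = 2595
phi = 2595^0.6 / (10 + 2595^0.6) * 2.1
= 1.928

1.928


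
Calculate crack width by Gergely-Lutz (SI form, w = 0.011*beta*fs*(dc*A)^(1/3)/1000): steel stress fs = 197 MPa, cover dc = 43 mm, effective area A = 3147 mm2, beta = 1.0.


w = 0.011 * beta * fs * (dc * A)^(1/3) / 1000
= 0.011 * 1.0 * 197 * (43 * 3147)^(1/3) / 1000
= 0.111 mm

0.111


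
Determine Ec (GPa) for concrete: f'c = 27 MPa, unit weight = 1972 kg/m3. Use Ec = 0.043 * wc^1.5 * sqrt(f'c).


Ec = 0.043 * 1972^1.5 * sqrt(27) / 1000
= 19.57 GPa

19.57


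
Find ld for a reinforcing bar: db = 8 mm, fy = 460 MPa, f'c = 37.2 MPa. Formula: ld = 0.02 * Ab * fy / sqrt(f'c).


Ab = pi * 8^2 / 4 = 50.265 mm2
ld = 0.02 * 50.265 * 460 / sqrt(37.2)
= 75.8 mm

75.8


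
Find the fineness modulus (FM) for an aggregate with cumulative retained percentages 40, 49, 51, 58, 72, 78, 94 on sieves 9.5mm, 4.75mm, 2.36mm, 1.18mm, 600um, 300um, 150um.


FM = sum(cumulative % retained) / 100
= 442 / 100
= 4.42

4.42


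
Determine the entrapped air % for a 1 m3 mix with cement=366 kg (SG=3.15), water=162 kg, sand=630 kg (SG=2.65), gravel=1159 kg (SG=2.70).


Vol cement = 366 / (3.15 * 1000) = 0.11619 m3
Vol water = 162 / 1000 = 0.162 m3
Vol sand = 630 / (2.65 * 1000) = 0.237736 m3
Vol gravel = 1159 / (2.70 * 1000) = 0.429259 m3
Total solid + water volume = 0.945186 m3
Air = (1 - 0.945186) * 100 = 5.48%

5.48


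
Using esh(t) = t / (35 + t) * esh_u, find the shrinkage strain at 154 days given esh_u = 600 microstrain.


esh(154) = 154 / (35 + 154) * 600
= 154 / 189 * 600
= 488.9 microstrain

488.9


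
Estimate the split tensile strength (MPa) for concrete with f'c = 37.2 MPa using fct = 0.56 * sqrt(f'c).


fct = 0.56 * sqrt(37.2)
= 0.56 * 6.099
= 3.416 MPa

3.416


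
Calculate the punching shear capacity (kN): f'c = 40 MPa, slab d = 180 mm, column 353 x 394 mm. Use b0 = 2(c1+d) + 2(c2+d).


b0 = 2*(353 + 180) + 2*(394 + 180) = 2214 mm
Vc = 0.33 * sqrt(40) * 2214 * 180 / 1000
= 831.75 kN

831.75


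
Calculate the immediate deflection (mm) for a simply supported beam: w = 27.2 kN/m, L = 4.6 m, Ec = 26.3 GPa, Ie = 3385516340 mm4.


Convert: L = 4.6 m = 4600 mm, Ec = 26.3 GPa = 26300 MPa
delta = 5 * 27.2 * 4600^4 / (384 * 26300 * 3385516340)
= 1.78 mm

1.78


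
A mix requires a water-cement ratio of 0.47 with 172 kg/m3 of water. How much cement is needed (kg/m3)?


Cement = water / (w/c)
= 172 / 0.47
= 366.0 kg/m3

366.0


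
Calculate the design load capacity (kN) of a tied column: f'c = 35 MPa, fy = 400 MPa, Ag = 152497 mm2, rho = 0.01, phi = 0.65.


Ast = rho * Ag = 0.01 * 152497 = 1524.97 mm2
phi*Pn = 0.65 * 0.80 * (0.85 * 35 * (152497 - 1524.97) + 400 * 1524.97) / 1000
= 2652.73 kN

2652.73


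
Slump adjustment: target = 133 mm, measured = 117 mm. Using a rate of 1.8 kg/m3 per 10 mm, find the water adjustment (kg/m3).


Difference = 133 - 117 = 16 mm
Water adjustment = 16 * 1.8 / 10 = 2.9 kg/m3

2.9


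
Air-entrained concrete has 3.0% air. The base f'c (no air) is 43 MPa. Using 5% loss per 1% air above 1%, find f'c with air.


Strength loss = (3.0 - 1) * 5 = 10.0%
f'c = 43 * (1 - 10.0/100)
= 38.7 MPa

38.7


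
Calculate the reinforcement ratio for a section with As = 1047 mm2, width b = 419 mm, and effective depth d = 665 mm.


rho = As / (b * d)
= 1047 / (419 * 665)
= 0.0038

0.0038


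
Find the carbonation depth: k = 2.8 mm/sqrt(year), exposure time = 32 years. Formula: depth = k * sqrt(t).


depth = k * sqrt(t)
= 2.8 * sqrt(32)
= 15.84 mm

15.84


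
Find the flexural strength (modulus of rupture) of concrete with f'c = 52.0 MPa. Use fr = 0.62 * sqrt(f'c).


fr = 0.62 * sqrt(52.0)
= 4.471 MPa

4.471


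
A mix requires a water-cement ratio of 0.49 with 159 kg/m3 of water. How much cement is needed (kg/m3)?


Cement = water / (w/c)
= 159 / 0.49
= 324.5 kg/m3

324.5


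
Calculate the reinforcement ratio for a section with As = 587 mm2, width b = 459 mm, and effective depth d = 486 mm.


rho = As / (b * d)
= 587 / (459 * 486)
= 0.0026

0.0026


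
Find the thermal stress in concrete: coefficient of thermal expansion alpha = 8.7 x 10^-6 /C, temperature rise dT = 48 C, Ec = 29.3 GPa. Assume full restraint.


sigma = alpha * dT * Ec
= 8.7e-6 * 48 * 29.3 * 1000
= 12.236 MPa

12.236


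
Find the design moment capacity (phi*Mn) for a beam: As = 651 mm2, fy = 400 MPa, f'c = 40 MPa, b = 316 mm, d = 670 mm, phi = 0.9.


a = As * fy / (0.85 * f'c * b)
= 651 * 400 / (0.85 * 40 * 316)
= 24.2368 mm
Mn = As * fy * (d - a/2) / 10^6
= 171.3124 kN-m
phi*Mn = 0.9 * 171.3124 = 154.18 kN-m

154.18


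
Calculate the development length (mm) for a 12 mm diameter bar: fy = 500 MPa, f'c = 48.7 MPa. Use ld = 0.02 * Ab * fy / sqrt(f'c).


Ab = pi * 12^2 / 4 = 113.097 mm2
ld = 0.02 * 113.097 * 500 / sqrt(48.7)
= 162.1 mm

162.1


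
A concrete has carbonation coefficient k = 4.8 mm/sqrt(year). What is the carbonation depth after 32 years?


depth = k * sqrt(t)
= 4.8 * sqrt(32)
= 27.15 mm

27.15


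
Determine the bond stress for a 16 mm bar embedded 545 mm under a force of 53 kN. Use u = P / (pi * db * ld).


u = P / (pi * db * ld)
= 53 * 1000 / (pi * 16 * 545)
= 1.935 MPa

1.935


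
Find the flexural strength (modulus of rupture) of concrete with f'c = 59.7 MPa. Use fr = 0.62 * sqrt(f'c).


fr = 0.62 * sqrt(59.7)
= 4.79 MPa

4.79


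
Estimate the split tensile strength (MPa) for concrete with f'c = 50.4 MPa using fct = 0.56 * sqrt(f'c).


fct = 0.56 * sqrt(50.4)
= 0.56 * 7.099
= 3.976 MPa

3.976


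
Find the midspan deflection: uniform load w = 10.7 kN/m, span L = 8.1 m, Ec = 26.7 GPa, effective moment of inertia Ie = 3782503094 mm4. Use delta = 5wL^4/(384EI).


Convert: L = 8.1 m = 8100 mm, Ec = 26.7 GPa = 26700 MPa
delta = 5 * 10.7 * 8100^4 / (384 * 26700 * 3782503094)
= 5.94 mm

5.94


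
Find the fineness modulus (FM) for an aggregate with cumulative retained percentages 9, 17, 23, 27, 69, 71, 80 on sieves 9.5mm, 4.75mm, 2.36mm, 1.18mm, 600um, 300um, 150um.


FM = sum(cumulative % retained) / 100
= 296 / 100
= 2.96

2.96


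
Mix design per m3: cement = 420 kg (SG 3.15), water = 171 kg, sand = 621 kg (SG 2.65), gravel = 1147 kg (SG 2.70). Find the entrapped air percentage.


Vol cement = 420 / (3.15 * 1000) = 0.133333 m3
Vol water = 171 / 1000 = 0.171 m3
Vol sand = 621 / (2.65 * 1000) = 0.23434 m3
Vol gravel = 1147 / (2.70 * 1000) = 0.424815 m3
Total solid + water volume = 0.963488 m3
Air = (1 - 0.963488) * 100 = 3.65%

3.65


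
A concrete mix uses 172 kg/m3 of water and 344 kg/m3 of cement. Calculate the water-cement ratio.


w/c = water / cement
w/c = 172 / 344 = 0.5

0.5


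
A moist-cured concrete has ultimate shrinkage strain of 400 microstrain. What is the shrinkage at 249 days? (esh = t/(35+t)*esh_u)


esh(249) = 249 / (35 + 249) * 400
= 249 / 284 * 400
= 350.7 microstrain

350.7


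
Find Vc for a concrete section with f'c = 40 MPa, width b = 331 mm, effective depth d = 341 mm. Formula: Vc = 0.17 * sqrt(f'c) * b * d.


Vc = 0.17 * sqrt(40) * 331 * 341 / 1000
= 121.36 kN

121.36


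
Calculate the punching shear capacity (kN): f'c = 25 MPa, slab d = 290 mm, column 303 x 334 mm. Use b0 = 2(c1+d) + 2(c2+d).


b0 = 2*(303 + 290) + 2*(334 + 290) = 2434 mm
Vc = 0.33 * sqrt(25) * 2434 * 290 / 1000
= 1164.67 kN

1164.67


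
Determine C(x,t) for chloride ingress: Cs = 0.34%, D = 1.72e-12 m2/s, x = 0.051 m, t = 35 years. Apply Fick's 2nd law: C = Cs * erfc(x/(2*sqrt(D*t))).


t_seconds = 35 * 365.25 * 24 * 3600 = 1104516000.0 s
arg = 0.051 / (2 * sqrt(1.72e-12 * 1104516000.0))
= 0.585
erfc(0.585) = 0.408
C = 0.34 * 0.408 = 0.1387%

0.1387


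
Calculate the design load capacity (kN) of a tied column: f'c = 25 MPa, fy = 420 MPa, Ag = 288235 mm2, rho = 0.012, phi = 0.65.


Ast = rho * Ag = 0.012 * 288235 = 3458.82 mm2
phi*Pn = 0.65 * 0.80 * (0.85 * 25 * (288235 - 3458.82) + 420 * 3458.82) / 1000
= 3902.18 kN

3902.18


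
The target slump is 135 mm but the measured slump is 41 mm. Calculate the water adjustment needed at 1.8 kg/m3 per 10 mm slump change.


Difference = 135 - 41 = 94 mm
Water adjustment = 94 * 1.8 / 10 = 16.9 kg/m3

16.9


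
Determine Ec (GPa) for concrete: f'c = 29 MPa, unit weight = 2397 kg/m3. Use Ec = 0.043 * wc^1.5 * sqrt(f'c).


Ec = 0.043 * 2397^1.5 * sqrt(29) / 1000
= 27.17 GPa

27.17


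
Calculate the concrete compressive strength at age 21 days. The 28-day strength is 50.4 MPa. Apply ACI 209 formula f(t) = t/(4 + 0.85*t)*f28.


f(21) = 21 / (4 + 0.85 * 21) * 50.4
= 21 / 21.85 * 50.4
= 48.44 MPa

48.44


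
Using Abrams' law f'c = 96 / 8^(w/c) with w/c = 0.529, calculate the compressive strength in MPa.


f'c = 96 / 8^0.529
= 96 / 3.004
= 31.95 MPa

31.95


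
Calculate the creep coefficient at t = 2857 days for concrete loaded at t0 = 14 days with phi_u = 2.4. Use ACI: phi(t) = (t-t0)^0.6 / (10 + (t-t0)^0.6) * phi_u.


dt = 2857 - 14 = 2843
phi = 2843^0.6 / (10 + 2843^0.6) * 2.4
= 2.213

2.213


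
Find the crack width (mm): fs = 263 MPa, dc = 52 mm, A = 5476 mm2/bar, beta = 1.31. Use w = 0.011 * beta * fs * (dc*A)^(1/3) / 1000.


w = 0.011 * beta * fs * (dc * A)^(1/3) / 1000
= 0.011 * 1.31 * 263 * (52 * 5476)^(1/3) / 1000
= 0.249 mm

0.249


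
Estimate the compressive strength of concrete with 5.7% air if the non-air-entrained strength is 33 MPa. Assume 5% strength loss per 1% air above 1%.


Strength loss = (5.7 - 1) * 5 = 23.5%
f'c = 33 * (1 - 23.5/100)
= 25.25 MPa

25.25


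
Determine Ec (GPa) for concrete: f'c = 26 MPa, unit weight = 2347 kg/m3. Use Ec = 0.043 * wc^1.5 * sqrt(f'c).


Ec = 0.043 * 2347^1.5 * sqrt(26) / 1000
= 24.93 GPa

24.93


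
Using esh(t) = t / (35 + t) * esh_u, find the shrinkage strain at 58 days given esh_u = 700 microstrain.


esh(58) = 58 / (35 + 58) * 700
= 58 / 93 * 700
= 436.6 microstrain

436.6


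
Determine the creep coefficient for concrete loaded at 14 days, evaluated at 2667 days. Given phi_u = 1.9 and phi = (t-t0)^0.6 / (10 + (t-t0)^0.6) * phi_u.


dt = 2667 - 14 = 2653
phi = 2653^0.6 / (10 + 2653^0.6) * 1.9
= 1.746

1.746


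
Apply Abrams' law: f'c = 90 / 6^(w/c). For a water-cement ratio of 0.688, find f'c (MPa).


f'c = 90 / 6^0.688
= 90 / 3.431
= 26.23 MPa

26.23


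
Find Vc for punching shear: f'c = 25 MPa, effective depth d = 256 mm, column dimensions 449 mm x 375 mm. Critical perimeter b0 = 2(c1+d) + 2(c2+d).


b0 = 2*(449 + 256) + 2*(375 + 256) = 2672 mm
Vc = 0.33 * sqrt(25) * 2672 * 256 / 1000
= 1128.65 kN

1128.65


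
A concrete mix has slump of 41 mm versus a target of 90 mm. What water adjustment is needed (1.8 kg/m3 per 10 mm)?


Difference = 90 - 41 = 49 mm
Water adjustment = 49 * 1.8 / 10 = 8.8 kg/m3

8.8


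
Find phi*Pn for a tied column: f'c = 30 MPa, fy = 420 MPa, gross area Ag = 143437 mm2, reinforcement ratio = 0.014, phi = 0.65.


Ast = rho * Ag = 0.014 * 143437 = 2008.118 mm2
phi*Pn = 0.65 * 0.80 * (0.85 * 30 * (143437 - 2008.118) + 420 * 2008.118) / 1000
= 2313.92 kN

2313.92


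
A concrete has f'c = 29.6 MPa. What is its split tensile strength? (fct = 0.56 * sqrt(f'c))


fct = 0.56 * sqrt(29.6)
= 0.56 * 5.441
= 3.047 MPa

3.047


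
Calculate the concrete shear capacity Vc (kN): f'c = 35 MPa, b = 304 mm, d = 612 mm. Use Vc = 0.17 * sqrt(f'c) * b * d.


Vc = 0.17 * sqrt(35) * 304 * 612 / 1000
= 187.11 kN

187.11


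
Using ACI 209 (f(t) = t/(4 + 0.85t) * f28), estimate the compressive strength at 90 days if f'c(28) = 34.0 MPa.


f(90) = 90 / (4 + 0.85 * 90) * 34.0
= 90 / 80.5 * 34.0
= 38.01 MPa

38.01


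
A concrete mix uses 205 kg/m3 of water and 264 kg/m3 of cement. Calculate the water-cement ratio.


w/c = water / cement
w/c = 205 / 264 = 0.777

0.777


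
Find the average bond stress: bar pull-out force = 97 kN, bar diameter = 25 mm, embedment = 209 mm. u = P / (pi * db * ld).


u = P / (pi * db * ld)
= 97 * 1000 / (pi * 25 * 209)
= 5.909 MPa

5.909


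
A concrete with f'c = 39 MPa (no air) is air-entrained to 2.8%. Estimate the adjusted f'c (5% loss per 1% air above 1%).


Strength loss = (2.8 - 1) * 5 = 9.0%
f'c = 39 * (1 - 9.0/100)
= 35.49 MPa

35.49


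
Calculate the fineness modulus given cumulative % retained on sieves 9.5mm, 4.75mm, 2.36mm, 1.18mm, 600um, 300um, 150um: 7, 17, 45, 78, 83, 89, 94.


FM = sum(cumulative % retained) / 100
= 413 / 100
= 4.13

4.13


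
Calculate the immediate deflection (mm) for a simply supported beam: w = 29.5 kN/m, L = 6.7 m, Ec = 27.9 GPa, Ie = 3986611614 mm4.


Convert: L = 6.7 m = 6700 mm, Ec = 27.9 GPa = 27900 MPa
delta = 5 * 29.5 * 6700^4 / (384 * 27900 * 3986611614)
= 6.96 mm

6.96


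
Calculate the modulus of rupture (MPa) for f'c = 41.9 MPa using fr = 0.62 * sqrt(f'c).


fr = 0.62 * sqrt(41.9)
= 4.013 MPa

4.013


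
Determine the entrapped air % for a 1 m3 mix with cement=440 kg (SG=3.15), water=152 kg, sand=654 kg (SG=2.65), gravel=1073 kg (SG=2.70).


Vol cement = 440 / (3.15 * 1000) = 0.139683 m3
Vol water = 152 / 1000 = 0.152 m3
Vol sand = 654 / (2.65 * 1000) = 0.246792 m3
Vol gravel = 1073 / (2.70 * 1000) = 0.397407 m3
Total solid + water volume = 0.935882 m3
Air = (1 - 0.935882) * 100 = 6.41%

6.41


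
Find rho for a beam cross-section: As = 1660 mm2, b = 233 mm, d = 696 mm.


rho = As / (b * d)
= 1660 / (233 * 696)
= 0.0102

0.0102


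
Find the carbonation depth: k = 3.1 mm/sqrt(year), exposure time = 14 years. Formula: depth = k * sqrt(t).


depth = k * sqrt(t)
= 3.1 * sqrt(14)
= 11.6 mm

11.6


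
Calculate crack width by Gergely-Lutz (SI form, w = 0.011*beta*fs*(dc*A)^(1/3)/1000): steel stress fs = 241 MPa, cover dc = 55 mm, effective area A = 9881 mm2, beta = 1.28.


w = 0.011 * beta * fs * (dc * A)^(1/3) / 1000
= 0.011 * 1.28 * 241 * (55 * 9881)^(1/3) / 1000
= 0.277 mm

0.277


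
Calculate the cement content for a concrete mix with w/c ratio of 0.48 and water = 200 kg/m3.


Cement = water / (w/c)
= 200 / 0.48
= 416.7 kg/m3

416.7


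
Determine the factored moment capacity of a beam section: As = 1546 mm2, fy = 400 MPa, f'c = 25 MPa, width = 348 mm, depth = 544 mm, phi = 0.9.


a = As * fy / (0.85 * f'c * b)
= 1546 * 400 / (0.85 * 25 * 348)
= 83.6241 mm
Mn = As * fy * (d - a/2) / 10^6
= 310.553 kN-m
phi*Mn = 0.9 * 310.553 = 279.5 kN-m

279.5


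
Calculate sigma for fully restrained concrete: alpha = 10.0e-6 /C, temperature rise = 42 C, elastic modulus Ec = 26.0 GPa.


sigma = alpha * dT * Ec
= 10.0e-6 * 42 * 26.0 * 1000
= 10.92 MPa

10.92


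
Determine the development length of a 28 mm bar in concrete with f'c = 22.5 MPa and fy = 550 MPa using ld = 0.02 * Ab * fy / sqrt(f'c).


Ab = pi * 28^2 / 4 = 615.752 mm2
ld = 0.02 * 615.752 * 550 / sqrt(22.5)
= 1427.9 mm

1427.9


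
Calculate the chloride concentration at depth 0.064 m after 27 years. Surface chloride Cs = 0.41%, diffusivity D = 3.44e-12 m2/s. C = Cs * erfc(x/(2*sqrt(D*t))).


t_seconds = 27 * 365.25 * 24 * 3600 = 852055200.0 s
arg = 0.064 / (2 * sqrt(3.44e-12 * 852055200.0))
= 0.5911
erfc(0.5911) = 0.4032
C = 0.41 * 0.4032 = 0.1653%

0.1653


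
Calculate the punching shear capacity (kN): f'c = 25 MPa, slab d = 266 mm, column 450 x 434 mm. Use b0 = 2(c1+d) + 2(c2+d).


b0 = 2*(450 + 266) + 2*(434 + 266) = 2832 mm
Vc = 0.33 * sqrt(25) * 2832 * 266 / 1000
= 1242.96 kN

1242.96


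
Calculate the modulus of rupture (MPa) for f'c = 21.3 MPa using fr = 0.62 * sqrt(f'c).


fr = 0.62 * sqrt(21.3)
= 2.861 MPa

2.861


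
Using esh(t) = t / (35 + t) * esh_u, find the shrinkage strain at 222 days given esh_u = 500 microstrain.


esh(222) = 222 / (35 + 222) * 500
= 222 / 257 * 500
= 431.9 microstrain

431.9


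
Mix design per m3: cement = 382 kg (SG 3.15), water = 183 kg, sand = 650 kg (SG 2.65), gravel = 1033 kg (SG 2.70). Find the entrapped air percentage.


Vol cement = 382 / (3.15 * 1000) = 0.12127 m3
Vol water = 183 / 1000 = 0.183 m3
Vol sand = 650 / (2.65 * 1000) = 0.245283 m3
Vol gravel = 1033 / (2.70 * 1000) = 0.382593 m3
Total solid + water volume = 0.932145 m3
Air = (1 - 0.932145) * 100 = 6.79%

6.79


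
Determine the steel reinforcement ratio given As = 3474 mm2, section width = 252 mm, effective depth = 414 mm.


rho = As / (b * d)
= 3474 / (252 * 414)
= 0.0333

0.0333


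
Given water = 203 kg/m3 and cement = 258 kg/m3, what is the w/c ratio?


w/c = water / cement
w/c = 203 / 258 = 0.787

0.787


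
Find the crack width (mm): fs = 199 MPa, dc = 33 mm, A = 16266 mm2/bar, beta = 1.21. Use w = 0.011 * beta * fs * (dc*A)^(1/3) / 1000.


w = 0.011 * beta * fs * (dc * A)^(1/3) / 1000
= 0.011 * 1.21 * 199 * (33 * 16266)^(1/3) / 1000
= 0.215 mm

0.215


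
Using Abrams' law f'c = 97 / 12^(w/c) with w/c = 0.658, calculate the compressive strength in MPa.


f'c = 97 / 12^0.658
= 97 / 5.13
= 18.91 MPa

18.91


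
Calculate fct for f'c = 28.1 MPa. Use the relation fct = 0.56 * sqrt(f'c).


fct = 0.56 * sqrt(28.1)
= 0.56 * 5.301
= 2.969 MPa

2.969


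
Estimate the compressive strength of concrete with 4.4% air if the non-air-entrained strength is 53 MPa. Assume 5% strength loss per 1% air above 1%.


Strength loss = (4.4 - 1) * 5 = 17.0%
f'c = 53 * (1 - 17.0/100)
= 43.99 MPa

43.99


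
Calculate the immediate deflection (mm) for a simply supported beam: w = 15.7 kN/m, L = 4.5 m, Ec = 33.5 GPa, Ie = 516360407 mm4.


Convert: L = 4.5 m = 4500 mm, Ec = 33.5 GPa = 33500 MPa
delta = 5 * 15.7 * 4500^4 / (384 * 33500 * 516360407)
= 4.85 mm

4.85


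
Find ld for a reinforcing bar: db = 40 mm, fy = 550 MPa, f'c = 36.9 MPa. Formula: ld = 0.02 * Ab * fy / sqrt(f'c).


Ab = pi * 40^2 / 4 = 1256.637 mm2
ld = 0.02 * 1256.637 * 550 / sqrt(36.9)
= 2275.6 mm

2275.6


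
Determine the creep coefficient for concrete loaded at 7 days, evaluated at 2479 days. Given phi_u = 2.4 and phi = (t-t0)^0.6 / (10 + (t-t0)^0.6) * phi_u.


dt = 2479 - 7 = 2472
phi = 2472^0.6 / (10 + 2472^0.6) * 2.4
= 2.198

2.198


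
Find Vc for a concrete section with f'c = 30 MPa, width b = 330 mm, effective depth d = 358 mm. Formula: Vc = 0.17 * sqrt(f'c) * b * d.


Vc = 0.17 * sqrt(30) * 330 * 358 / 1000
= 110.0 kN

110.0


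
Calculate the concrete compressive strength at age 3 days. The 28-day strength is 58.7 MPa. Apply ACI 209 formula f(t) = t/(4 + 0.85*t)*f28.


f(3) = 3 / (4 + 0.85 * 3) * 58.7
= 3 / 6.55 * 58.7
= 26.89 MPa

26.89


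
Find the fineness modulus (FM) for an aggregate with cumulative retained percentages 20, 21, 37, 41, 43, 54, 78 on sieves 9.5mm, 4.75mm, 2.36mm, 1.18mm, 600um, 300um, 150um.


FM = sum(cumulative % retained) / 100
= 294 / 100
= 2.94

2.94


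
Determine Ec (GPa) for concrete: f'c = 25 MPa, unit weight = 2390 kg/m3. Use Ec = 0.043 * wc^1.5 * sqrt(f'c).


Ec = 0.043 * 2390^1.5 * sqrt(25) / 1000
= 25.12 GPa

25.12


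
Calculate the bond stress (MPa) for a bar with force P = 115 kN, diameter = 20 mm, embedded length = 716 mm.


u = P / (pi * db * ld)
= 115 * 1000 / (pi * 20 * 716)
= 2.556 MPa

2.556


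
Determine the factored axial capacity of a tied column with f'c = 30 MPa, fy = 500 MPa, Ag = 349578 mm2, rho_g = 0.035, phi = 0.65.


Ast = rho * Ag = 0.035 * 349578 = 12235.23 mm2
phi*Pn = 0.65 * 0.80 * (0.85 * 30 * (349578 - 12235.23) + 500 * 12235.23) / 1000
= 7654.32 kN

7654.32


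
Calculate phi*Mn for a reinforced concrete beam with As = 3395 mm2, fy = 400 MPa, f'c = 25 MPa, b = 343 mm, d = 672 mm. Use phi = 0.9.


a = As * fy / (0.85 * f'c * b)
= 3395 * 400 / (0.85 * 25 * 343)
= 186.3145 mm
Mn = As * fy * (d - a/2) / 10^6
= 786.0684 kN-m
phi*Mn = 0.9 * 786.0684 = 707.46 kN-m

707.46


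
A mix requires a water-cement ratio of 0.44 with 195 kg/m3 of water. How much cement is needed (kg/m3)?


Cement = water / (w/c)
= 195 / 0.44
= 443.2 kg/m3

443.2


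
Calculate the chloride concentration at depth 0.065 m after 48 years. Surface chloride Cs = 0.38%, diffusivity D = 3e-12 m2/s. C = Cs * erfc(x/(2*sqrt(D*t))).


t_seconds = 48 * 365.25 * 24 * 3600 = 1514764800.0 s
arg = 0.065 / (2 * sqrt(3e-12 * 1514764800.0))
= 0.4821
erfc(0.4821) = 0.4954
C = 0.38 * 0.4954 = 0.1882%

0.1882


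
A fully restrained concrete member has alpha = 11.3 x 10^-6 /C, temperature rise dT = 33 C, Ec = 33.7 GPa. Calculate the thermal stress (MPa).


sigma = alpha * dT * Ec
= 11.3e-6 * 33 * 33.7 * 1000
= 12.567 MPa

12.567


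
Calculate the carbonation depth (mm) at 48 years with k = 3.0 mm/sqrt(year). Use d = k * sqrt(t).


depth = k * sqrt(t)
= 3.0 * sqrt(48)
= 20.78 mm

20.78


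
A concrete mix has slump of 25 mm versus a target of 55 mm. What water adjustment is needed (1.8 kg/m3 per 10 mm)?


Difference = 55 - 25 = 30 mm
Water adjustment = 30 * 1.8 / 10 = 5.4 kg/m3

5.4


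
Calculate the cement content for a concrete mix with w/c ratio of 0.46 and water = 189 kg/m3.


Cement = water / (w/c)
= 189 / 0.46
= 410.9 kg/m3

410.9


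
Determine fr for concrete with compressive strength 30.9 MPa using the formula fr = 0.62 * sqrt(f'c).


fr = 0.62 * sqrt(30.9)
= 3.446 MPa

3.446


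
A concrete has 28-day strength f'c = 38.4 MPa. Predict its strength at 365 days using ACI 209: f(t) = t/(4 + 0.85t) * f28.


f(365) = 365 / (4 + 0.85 * 365) * 38.4
= 365 / 314.25 * 38.4
= 44.6 MPa

44.6


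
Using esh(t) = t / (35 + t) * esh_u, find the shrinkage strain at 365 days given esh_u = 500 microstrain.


esh(365) = 365 / (35 + 365) * 500
= 365 / 400 * 500
= 456.2 microstrain

456.2


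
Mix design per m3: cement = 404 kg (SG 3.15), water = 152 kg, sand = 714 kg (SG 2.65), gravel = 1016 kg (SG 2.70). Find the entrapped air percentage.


Vol cement = 404 / (3.15 * 1000) = 0.128254 m3
Vol water = 152 / 1000 = 0.152 m3
Vol sand = 714 / (2.65 * 1000) = 0.269434 m3
Vol gravel = 1016 / (2.70 * 1000) = 0.376296 m3
Total solid + water volume = 0.925984 m3
Air = (1 - 0.925984) * 100 = 7.4%

7.4


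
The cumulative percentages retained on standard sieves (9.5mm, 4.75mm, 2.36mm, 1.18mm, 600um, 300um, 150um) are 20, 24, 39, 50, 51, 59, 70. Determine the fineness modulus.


FM = sum(cumulative % retained) / 100
= 313 / 100
= 3.13

3.13


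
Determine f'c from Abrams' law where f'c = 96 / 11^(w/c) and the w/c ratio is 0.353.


f'c = 96 / 11^0.353
= 96 / 2.331
= 41.18 MPa

41.18


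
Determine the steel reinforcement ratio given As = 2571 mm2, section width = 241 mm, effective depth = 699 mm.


rho = As / (b * d)
= 2571 / (241 * 699)
= 0.0153

0.0153


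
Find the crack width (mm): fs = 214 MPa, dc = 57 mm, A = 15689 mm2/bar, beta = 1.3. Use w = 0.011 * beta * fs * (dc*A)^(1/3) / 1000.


w = 0.011 * beta * fs * (dc * A)^(1/3) / 1000
= 0.011 * 1.3 * 214 * (57 * 15689)^(1/3) / 1000
= 0.295 mm

0.295


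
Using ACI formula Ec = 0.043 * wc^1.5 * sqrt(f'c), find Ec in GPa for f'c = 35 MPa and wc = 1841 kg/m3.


Ec = 0.043 * 1841^1.5 * sqrt(35) / 1000
= 20.09 GPa

20.09


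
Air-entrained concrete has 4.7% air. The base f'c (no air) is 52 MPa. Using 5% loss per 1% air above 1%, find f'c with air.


Strength loss = (4.7 - 1) * 5 = 18.5%
f'c = 52 * (1 - 18.5/100)
= 42.38 MPa

42.38


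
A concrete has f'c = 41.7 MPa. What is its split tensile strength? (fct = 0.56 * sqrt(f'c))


fct = 0.56 * sqrt(41.7)
= 0.56 * 6.458
= 3.616 MPa

3.616


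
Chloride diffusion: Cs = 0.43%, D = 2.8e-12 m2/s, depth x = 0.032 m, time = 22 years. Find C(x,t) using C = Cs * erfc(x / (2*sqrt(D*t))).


t_seconds = 22 * 365.25 * 24 * 3600 = 694267200.0 s
arg = 0.032 / (2 * sqrt(2.8e-12 * 694267200.0))
= 0.3629
erfc(0.3629) = 0.6078
C = 0.43 * 0.6078 = 0.2614%

0.2614


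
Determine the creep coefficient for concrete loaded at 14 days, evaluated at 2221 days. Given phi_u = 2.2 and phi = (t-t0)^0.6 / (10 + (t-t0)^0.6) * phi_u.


dt = 2221 - 14 = 2207
phi = 2207^0.6 / (10 + 2207^0.6) * 2.2
= 2.003

2.003


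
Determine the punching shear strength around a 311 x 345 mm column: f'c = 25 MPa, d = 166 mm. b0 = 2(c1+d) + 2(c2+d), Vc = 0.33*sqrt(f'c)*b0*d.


b0 = 2*(311 + 166) + 2*(345 + 166) = 1976 mm
Vc = 0.33 * sqrt(25) * 1976 * 166 / 1000
= 541.23 kN

541.23


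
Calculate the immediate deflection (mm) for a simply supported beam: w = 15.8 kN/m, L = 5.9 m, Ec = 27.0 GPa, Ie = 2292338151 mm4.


Convert: L = 5.9 m = 5900 mm, Ec = 27.0 GPa = 27000 MPa
delta = 5 * 15.8 * 5900^4 / (384 * 27000 * 2292338151)
= 4.03 mm

4.03


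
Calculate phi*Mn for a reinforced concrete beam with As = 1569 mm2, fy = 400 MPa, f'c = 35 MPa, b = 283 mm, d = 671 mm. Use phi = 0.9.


a = As * fy / (0.85 * f'c * b)
= 1569 * 400 / (0.85 * 35 * 283)
= 74.5435 mm
Mn = As * fy * (d - a/2) / 10^6
= 397.7279 kN-m
phi*Mn = 0.9 * 397.7279 = 357.96 kN-m

357.96


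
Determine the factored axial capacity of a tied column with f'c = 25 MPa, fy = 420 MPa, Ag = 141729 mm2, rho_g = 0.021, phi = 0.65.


Ast = rho * Ag = 0.021 * 141729 = 2976.309 mm2
phi*Pn = 0.65 * 0.80 * (0.85 * 25 * (141729 - 2976.309) + 420 * 2976.309) / 1000
= 2183.24 kN

2183.24


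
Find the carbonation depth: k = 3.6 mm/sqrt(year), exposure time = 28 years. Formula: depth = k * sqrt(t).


depth = k * sqrt(t)
= 3.6 * sqrt(28)
= 19.05 mm

19.05


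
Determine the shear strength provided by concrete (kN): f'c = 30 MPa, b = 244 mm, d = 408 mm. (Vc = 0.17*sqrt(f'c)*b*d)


Vc = 0.17 * sqrt(30) * 244 * 408 / 1000
= 92.7 kN

92.7


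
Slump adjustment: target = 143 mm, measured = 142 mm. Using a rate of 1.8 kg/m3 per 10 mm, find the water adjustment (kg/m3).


Difference = 143 - 142 = 1 mm
Water adjustment = 1 * 1.8 / 10 = 0.2 kg/m3

0.2


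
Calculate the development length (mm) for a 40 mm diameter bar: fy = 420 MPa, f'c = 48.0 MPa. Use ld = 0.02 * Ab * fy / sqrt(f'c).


Ab = pi * 40^2 / 4 = 1256.637 mm2
ld = 0.02 * 1256.637 * 420 / sqrt(48.0)
= 1523.6 mm

1523.6
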